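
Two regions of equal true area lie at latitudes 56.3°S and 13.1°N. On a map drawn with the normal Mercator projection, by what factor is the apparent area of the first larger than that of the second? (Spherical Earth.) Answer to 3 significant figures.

On Mercator, area is exaggerated by sec²φ = 1/cos²φ.
At 56.3°: sec²(56.3°) = 1/0.5548² = 3.248.
At 13.1°: sec²(13.1°) = 1/0.9740² = 1.054.
Ratio = 3.248/1.054 = cos²(13.1°)/cos²(56.3°) ≈ 3.08.

3.08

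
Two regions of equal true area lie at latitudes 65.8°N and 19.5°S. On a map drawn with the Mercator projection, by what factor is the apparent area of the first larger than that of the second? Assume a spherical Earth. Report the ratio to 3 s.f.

5.29

Mercator areal scale is sec²φ.
At 65.8°: sec²(65.8°) = 1/0.4099² = 5.951.
At 19.5°: sec²(19.5°) = 1/0.9426² = 1.125.
Ratio = 5.951/1.125 = cos²(19.5°)/cos²(65.8°) ≈ 5.29.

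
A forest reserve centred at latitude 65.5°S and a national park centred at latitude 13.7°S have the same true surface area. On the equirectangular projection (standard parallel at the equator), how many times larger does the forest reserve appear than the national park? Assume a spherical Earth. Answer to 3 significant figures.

2.34

In the plate carrée (x = Rλ, y = Rφ), meridians are true-scale (h = 1) and parallels are stretched by k = sec φ.
Areal scale at 65.5°: h·k = 1.000 × 2.411 = 2.411.
Areal scale at 13.7°: h·k = 1.000 × 1.029 = 1.029.
Ratio = 2.411/1.029 ≈ 2.34.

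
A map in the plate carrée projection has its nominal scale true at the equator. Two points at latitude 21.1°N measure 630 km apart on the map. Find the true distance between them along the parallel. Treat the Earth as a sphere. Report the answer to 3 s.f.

Plate carrée maps x = Rλ, y = Rφ. The meridian scale is h = 1 and the parallel scale is k = 1/cos φ = sec φ.
Along the parallel at 21.1°, map distances are exaggerated by k = sec 21.1° = 1.072.
True distance = 630 / 1.072 = 630 × cos 21.1° ≈ 588 km.

588 km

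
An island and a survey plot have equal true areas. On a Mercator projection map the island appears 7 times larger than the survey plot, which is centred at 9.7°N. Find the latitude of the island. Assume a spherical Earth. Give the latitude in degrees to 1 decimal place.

68.1°

For equal true areas on Mercator, apparent areas scale as sec²φ, so the ratio is cos²φ₂ / cos²φ₁.
cos²φ₂ / cos²φ₁ = 7  ⇒  cos φ₁ = cos 9.7° / √7 = 0.9857/2.646 = 0.3726.
φ₁ = arccos(0.3726) ≈ 68.1°.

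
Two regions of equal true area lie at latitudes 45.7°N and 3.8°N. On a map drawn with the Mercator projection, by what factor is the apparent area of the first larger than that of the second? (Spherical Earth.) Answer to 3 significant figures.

Mercator is conformal with k = sec φ, so areal scale = k² = sec²φ.
At 45.7°: sec²(45.7°) = 1/0.6984² = 2.050.
At 3.8°: sec²(3.8°) = 1/0.9978² = 1.004.
Ratio = 2.050/1.004 = cos²(3.8°)/cos²(45.7°) ≈ 2.04.

2.04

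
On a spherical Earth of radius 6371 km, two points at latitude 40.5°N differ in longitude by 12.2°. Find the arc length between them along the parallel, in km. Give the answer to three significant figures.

1030 km

Arc length along a parallel = R cos φ · Δλ (with Δλ in radians).
= 6371 × cos 40.5° × (12.2° × π/180) = 6371 × 0.7604 × 0.2129 ≈ 1030 km.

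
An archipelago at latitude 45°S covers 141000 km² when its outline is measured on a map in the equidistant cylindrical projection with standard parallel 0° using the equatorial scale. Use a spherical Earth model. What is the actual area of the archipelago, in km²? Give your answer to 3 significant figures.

Plate carrée maps x = Rλ, y = Rφ. The meridian scale is h = 1 and the parallel scale is k = 1/cos φ = sec φ.
Areal scale = h·k = 1 × sec φ; at 45°, h = 1.000, k = 1.414, so h·k = 1.414.
True area = apparent / (areal scale) = 141000 / 1.414 ≈ 99700 km².

99700 km²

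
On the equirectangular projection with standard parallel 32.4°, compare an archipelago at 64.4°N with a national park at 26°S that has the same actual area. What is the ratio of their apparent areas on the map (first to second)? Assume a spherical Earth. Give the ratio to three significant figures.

2.08

In the equirectangular projection with standard parallel φ₀ = 32.4° (x = Rλ cos φ₀, y = Rφ), meridians are true-scale (h = 1) and the parallel scale is k = cos φ₀ / cos φ.
Areal scale at 64.4°: h·k = 1.000 × 1.954 = 1.954.
Areal scale at 26°: h·k = 1.000 × 0.9394 = 0.9394.
Ratio = 1.954/0.9394 ≈ 2.08.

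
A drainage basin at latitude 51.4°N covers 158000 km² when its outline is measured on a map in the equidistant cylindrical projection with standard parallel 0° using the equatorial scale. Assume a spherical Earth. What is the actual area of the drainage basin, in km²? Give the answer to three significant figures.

98600 km²

In the plate carrée (x = Rλ, y = Rφ), meridians are true-scale (h = 1) and parallels are stretched by k = sec φ.
Areal scale = h·k = 1 × sec φ; at 51.4°, h = 1.000, k = 1.603, so h·k = 1.603.
True area = apparent / (areal scale) = 158000 / 1.603 ≈ 98600 km².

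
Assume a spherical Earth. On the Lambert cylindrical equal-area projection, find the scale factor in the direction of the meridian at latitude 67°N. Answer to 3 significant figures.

The Lambert cylindrical equal-area projection is the cylindrical equal-area projection with its standard parallel at the equator (φ₀ = 0). For cylindrical equal-area with standard parallel φ₀, h = cos φ / cos φ₀ and k = cos φ₀ / cos φ, so h·k = 1.
h = cos 67° / cos 0° = 0.3907/1.000 = 0.3907.

0.391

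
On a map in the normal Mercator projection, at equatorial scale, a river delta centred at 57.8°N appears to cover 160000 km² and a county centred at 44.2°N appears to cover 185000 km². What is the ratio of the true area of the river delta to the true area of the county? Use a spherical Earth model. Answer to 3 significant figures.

0.478

Since Mercator area scale is 1/cos²φ, the true area equals the apparent area multiplied by cos²φ.
True area of river delta: 160000 × cos²(57.8°) = 160000 × 0.2840 = 45430 km².
True area of county: 185000 × cos²(44.2°) = 185000 × 0.5140 = 95080 km².
Ratio = 45430 / 95080 ≈ 0.478.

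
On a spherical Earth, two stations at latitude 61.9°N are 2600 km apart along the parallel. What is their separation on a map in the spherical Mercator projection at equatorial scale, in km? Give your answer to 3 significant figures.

5520 km

Mercator is conformal, so the point scale is isotropic: h = k = sec φ = 1/cos φ.
Along the parallel, k = sec 61.9° = 1/0.4710 = 2.123.
Map distance = 2600 × 2.123 ≈ 5520 km.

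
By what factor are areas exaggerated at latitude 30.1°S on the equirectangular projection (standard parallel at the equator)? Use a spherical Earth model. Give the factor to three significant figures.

1.16

For the equirectangular projection with φ₀ = 0 (plate carrée), h = 1 along meridians and k = sec φ along parallels.
Areal scale = h·k = 1 × sec φ; at 30.1°, h = 1.000, k = 1.156, so h·k = 1.156.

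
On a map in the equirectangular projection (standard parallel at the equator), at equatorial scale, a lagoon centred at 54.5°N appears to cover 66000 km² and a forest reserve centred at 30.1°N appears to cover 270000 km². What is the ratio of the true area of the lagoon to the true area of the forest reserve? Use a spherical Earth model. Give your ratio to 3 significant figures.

Plate carrée has h = 1 and k = sec φ, giving areal scale sec φ; true area = (apparent area) · cos φ.
True area of lagoon: 66000 × cos(54.5°) = 66000 × 0.5807 = 38330 km².
True area of forest reserve: 270000 × cos(30.1°) = 270000 × 0.8652 = 233600 km².
Ratio = 38330 / 233600 ≈ 0.164.

0.164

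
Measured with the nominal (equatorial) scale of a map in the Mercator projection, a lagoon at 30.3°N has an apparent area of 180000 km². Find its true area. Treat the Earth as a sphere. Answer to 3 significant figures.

Mercator is conformal, so the point scale is isotropic: h = k = sec φ = 1/cos φ.
Areal scale = k² = sec²φ = 1/cos²(30.3°) = 1/0.8634² = 1.341.
True area = apparent / (areal scale) = 180000 / 1.341 ≈ 134000 km².

134000 km²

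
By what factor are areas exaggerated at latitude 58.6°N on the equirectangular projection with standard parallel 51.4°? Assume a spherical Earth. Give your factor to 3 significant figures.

1.20

The equidistant cylindrical projection with φ₀ = 51.4° has h = 1 (meridians true) and k = cos φ₀ / cos φ along parallels.
Areal scale = h·k = 1 × cos φ₀ / cos φ; at 58.6°, h = 1.000, k = 1.197, so h·k = 1.197.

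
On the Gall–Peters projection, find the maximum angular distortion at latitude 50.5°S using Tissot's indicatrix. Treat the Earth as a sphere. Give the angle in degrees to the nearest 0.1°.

12.1°

Gall–Peters is a cylindrical equal-area projection with standard parallels at ±45°. Cylindrical equal-area (φ₀ = 45°): h = cos φ / cos 45° along meridians, k = cos 45° / cos φ along parallels; h·k = 1.
At 50.5°: h = 0.8996, k = 1.112; principal scales a = 1.112, b = 0.8996.
sin(ω/2) = (a − b)/(a + b) = 0.2121/2.011 = 0.1055, so ω = 2 arcsin(0.1055) ≈ 12.1°.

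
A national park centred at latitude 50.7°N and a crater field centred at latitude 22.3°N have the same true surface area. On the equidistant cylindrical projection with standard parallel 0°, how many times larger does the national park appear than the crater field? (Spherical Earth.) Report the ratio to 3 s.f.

1.46

In the plate carrée (x = Rλ, y = Rφ), meridians are true-scale (h = 1) and parallels are stretched by k = sec φ.
Areal scale at 50.7°: h·k = 1.000 × 1.579 = 1.579.
Areal scale at 22.3°: h·k = 1.000 × 1.081 = 1.081.
Ratio = 1.579/1.081 ≈ 1.46.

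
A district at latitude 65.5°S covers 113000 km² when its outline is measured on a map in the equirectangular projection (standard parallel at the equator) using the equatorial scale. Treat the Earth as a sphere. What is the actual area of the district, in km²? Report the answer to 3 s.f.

46900 km²

Plate carrée maps x = Rλ, y = Rφ. The meridian scale is h = 1 and the parallel scale is k = 1/cos φ = sec φ.
Areal scale = h·k = 1 × sec φ; at 65.5°, h = 1.000, k = 2.411, so h·k = 2.411.
True area = apparent / (areal scale) = 113000 / 2.411 ≈ 46900 km².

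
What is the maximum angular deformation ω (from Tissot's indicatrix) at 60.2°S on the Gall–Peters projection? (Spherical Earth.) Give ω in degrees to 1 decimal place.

Gall–Peters is a cylindrical equal-area projection with standard parallels at ±45°. Cylindrical equal-area (φ₀ = 45°): h = cos φ / cos 45° along meridians, k = cos 45° / cos φ along parallels; h·k = 1.
At 60.2°: h = 0.7028, k = 1.423; principal scales a = 1.423, b = 0.7028.
sin(ω/2) = (a − b)/(a + b) = 0.7200/2.126 = 0.3387, so ω = 2 arcsin(0.3387) ≈ 39.6°.

39.6°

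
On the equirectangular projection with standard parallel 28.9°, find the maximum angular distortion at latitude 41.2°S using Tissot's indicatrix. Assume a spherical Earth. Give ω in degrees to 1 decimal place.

With standard parallel φ₀ = 28.9°, the equirectangular projection gives x = Rλ cos φ₀, y = Rφ, so h = 1 and k = cos 28.9° / cos φ.
At 41.2°: h = 1.000, k = 1.164; principal scales a = 1.164, b = 1.000.
sin(ω/2) = (a − b)/(a + b) = 0.1635/2.164 = 0.07559, so ω = 2 arcsin(0.07559) ≈ 8.7°.

8.7°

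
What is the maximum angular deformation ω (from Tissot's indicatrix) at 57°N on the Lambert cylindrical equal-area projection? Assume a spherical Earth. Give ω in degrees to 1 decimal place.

65.7°

The Lambert cylindrical equal-area projection is the cylindrical equal-area projection with its standard parallel at the equator (φ₀ = 0). Cylindrical equal-area (φ₀ = 0°): h = cos φ / cos 0° along meridians, k = cos 0° / cos φ along parallels; h·k = 1.
At 57°: h = 0.5446, k = 1.836; principal scales a = 1.836, b = 0.5446.
sin(ω/2) = (a − b)/(a + b) = 1.291/2.381 = 0.5425, so ω = 2 arcsin(0.5425) ≈ 65.7°.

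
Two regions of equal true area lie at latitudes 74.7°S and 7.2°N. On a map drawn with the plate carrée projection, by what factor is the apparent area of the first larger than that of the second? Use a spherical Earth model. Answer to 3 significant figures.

For the equirectangular projection with φ₀ = 0 (plate carrée), h = 1 along meridians and k = sec φ along parallels.
Areal scale at 74.7°: h·k = 1.000 × 3.790 = 3.790.
Areal scale at 7.2°: h·k = 1.000 × 1.008 = 1.008.
Ratio = 3.790/1.008 ≈ 3.76.

3.76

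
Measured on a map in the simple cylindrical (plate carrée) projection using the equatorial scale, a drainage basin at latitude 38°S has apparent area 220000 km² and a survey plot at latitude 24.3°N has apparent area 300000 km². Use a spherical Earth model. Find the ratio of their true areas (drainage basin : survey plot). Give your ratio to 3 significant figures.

0.634

Plate carrée has h = 1 and k = sec φ, giving areal scale sec φ; true area = (apparent area) · cos φ.
True area of drainage basin: 220000 × cos(38°) = 220000 × 0.7880 = 173400 km².
True area of survey plot: 300000 × cos(24.3°) = 300000 × 0.9114 = 273400 km².
Ratio = 173400 / 273400 ≈ 0.634.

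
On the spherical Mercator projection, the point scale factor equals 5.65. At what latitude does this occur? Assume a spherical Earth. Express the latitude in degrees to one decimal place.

Mercator scale is k = sec φ = 1/cos φ.
1/cos φ = 5.65  ⇒  cos φ = 0.1770  ⇒  φ = arccos(0.1770) ≈ 79.8°.

79.8°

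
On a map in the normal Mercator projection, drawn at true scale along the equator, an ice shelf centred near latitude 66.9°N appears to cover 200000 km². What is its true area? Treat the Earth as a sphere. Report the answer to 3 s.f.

30800 km²

For Mercator, h = k = sec φ (a conformal cylindrical projection has a single point scale, 1/cos φ).
Areal scale = k² = sec²φ = 1/cos²(66.9°) = 1/0.3923² = 6.497.
True area = apparent / (areal scale) = 200000 / 6.497 ≈ 30800 km².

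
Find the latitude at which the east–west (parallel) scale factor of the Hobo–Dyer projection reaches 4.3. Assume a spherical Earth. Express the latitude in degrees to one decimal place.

The Hobo–Dyer projection is cylindrical equal-area with φ₀ = 37.5°. A cylindrical equal-area projection with standard parallel φ₀ has meridian scale h = cos φ / cos φ₀ and parallel scale k = cos φ₀ / cos φ (so areas are preserved, h·k = 1).
k = cos φ₀ / cos φ = 4.3  ⇒  cos φ = cos 37.5° / 4.3 = 0.1845.
φ = arccos(0.1845) ≈ 79.4°.

79.4°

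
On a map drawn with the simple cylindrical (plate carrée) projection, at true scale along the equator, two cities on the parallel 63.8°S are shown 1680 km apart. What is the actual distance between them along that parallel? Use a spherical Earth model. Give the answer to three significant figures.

742 km

Plate carrée maps x = Rλ, y = Rφ. The meridian scale is h = 1 and the parallel scale is k = 1/cos φ = sec φ.
Along the parallel at 63.8°, map distances are exaggerated by k = sec 63.8° = 2.265.
True distance = 1680 / 2.265 = 1680 × cos 63.8° ≈ 742 km.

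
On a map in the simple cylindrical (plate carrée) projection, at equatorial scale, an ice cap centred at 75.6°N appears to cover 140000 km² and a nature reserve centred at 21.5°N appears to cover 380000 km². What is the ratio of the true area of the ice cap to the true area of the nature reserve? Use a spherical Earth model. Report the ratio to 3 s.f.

0.0985

On the plate carrée, areal scale = h·k = 1 × sec φ, so true area = apparent × cos φ.
True area of ice cap: 140000 × cos(75.6°) = 140000 × 0.2487 = 34820 km².
True area of nature reserve: 380000 × cos(21.5°) = 380000 × 0.9304 = 353600 km².
Ratio = 34820 / 353600 ≈ 0.0985.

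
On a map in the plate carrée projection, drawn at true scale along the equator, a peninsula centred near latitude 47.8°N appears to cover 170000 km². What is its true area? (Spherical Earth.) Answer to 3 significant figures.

For the equirectangular projection with φ₀ = 0 (plate carrée), h = 1 along meridians and k = sec φ along parallels.
Areal scale = h·k = 1 × sec φ; at 47.8°, h = 1.000, k = 1.489, so h·k = 1.489.
True area = apparent / (areal scale) = 170000 / 1.489 ≈ 114000 km².

114000 km²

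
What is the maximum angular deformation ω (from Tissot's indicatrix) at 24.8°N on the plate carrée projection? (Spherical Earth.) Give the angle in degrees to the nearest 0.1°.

5.5°

In the plate carrée (x = Rλ, y = Rφ), meridians are true-scale (h = 1) and parallels are stretched by k = sec φ.
At 24.8°: h = 1.000, k = 1.102; principal scales a = 1.102, b = 1.000.
sin(ω/2) = (a − b)/(a + b) = 0.1016/2.102 = 0.04834, so ω = 2 arcsin(0.04834) ≈ 5.5°.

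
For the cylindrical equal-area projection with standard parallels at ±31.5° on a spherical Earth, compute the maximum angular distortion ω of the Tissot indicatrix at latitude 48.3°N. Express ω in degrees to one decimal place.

A cylindrical equal-area projection with standard parallel φ₀ has meridian scale h = cos φ / cos φ₀ and parallel scale k = cos φ₀ / cos φ (so areas are preserved, h·k = 1).
At 48.3°: h = 0.7802, k = 1.282; principal scales a = 1.282, b = 0.7802.
sin(ω/2) = (a − b)/(a + b) = 0.5015/2.062 = 0.2432, so ω = 2 arcsin(0.2432) ≈ 28.2°.

28.2°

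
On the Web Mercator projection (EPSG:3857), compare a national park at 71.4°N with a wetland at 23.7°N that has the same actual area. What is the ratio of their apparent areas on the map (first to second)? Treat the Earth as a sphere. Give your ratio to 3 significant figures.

Mercator is conformal with k = sec φ, so areal scale = k² = sec²φ.
At 71.4°: sec²(71.4°) = 1/0.3190² = 9.829.
At 23.7°: sec²(23.7°) = 1/0.9157² = 1.193.
Ratio = 9.829/1.193 = cos²(23.7°)/cos²(71.4°) ≈ 8.24.

8.24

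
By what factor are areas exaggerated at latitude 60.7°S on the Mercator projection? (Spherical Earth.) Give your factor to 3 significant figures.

The Mercator projection is conformal; its linear scale factor is the same in every direction and equals sec φ = 1/cos φ.
Areal scale = k² = sec²φ = 1/cos²(60.7°) = 1/0.4894² = 4.175.

4.18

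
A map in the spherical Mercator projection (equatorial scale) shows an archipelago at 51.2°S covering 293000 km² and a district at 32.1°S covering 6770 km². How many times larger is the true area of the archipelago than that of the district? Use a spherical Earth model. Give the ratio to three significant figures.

23.7

Since Mercator area scale is 1/cos²φ, the true area equals the apparent area multiplied by cos²φ.
True area of archipelago: 293000 × cos²(51.2°) = 293000 × 0.3926 = 115000 km².
True area of district: 6770 × cos²(32.1°) = 6770 × 0.7176 = 4858 km².
Ratio = 115000 / 4858 ≈ 23.7.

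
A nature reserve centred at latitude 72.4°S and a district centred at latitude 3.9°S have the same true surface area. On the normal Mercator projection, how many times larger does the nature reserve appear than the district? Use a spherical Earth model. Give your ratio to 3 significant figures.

10.9

Mercator is conformal with k = sec φ, so areal scale = k² = sec²φ.
At 72.4°: sec²(72.4°) = 1/0.3024² = 10.94.
At 3.9°: sec²(3.9°) = 1/0.9977² = 1.005.
Ratio = 10.94/1.005 = cos²(3.9°)/cos²(72.4°) ≈ 10.9.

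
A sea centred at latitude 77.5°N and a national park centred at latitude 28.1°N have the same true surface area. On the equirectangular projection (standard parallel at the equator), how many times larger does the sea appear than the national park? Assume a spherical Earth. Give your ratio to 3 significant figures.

4.08

For the equirectangular projection with φ₀ = 0 (plate carrée), h = 1 along meridians and k = sec φ along parallels.
Areal scale at 77.5°: h·k = 1.000 × 4.620 = 4.620.
Areal scale at 28.1°: h·k = 1.000 × 1.134 = 1.134.
Ratio = 4.620/1.134 ≈ 4.08.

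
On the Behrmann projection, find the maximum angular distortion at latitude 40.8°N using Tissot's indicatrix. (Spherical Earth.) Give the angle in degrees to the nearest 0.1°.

Behrmann is a cylindrical equal-area projection with standard parallels at ±30°. A cylindrical equal-area projection with standard parallel φ₀ has meridian scale h = cos φ / cos φ₀ and parallel scale k = cos φ₀ / cos φ (so areas are preserved, h·k = 1).
At 40.8°: h = 0.8741, k = 1.144; principal scales a = 1.144, b = 0.8741.
sin(ω/2) = (a − b)/(a + b) = 0.2699/2.018 = 0.1338, so ω = 2 arcsin(0.1338) ≈ 15.4°.

15.4°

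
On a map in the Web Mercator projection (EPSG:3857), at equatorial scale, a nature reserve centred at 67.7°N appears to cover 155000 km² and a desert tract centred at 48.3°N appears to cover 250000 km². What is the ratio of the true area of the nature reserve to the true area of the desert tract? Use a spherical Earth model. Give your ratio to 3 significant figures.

0.202

On Mercator the areal scale is sec²φ, so true area = apparent × cos²φ.
True area of nature reserve: 155000 × cos²(67.7°) = 155000 × 0.1440 = 22320 km².
True area of desert tract: 250000 × cos²(48.3°) = 250000 × 0.4425 = 110600 km².
Ratio = 22320 / 110600 ≈ 0.202.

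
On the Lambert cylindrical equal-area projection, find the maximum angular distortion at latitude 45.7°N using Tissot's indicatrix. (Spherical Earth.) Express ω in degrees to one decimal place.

40.3°

The Lambert cylindrical equal-area projection is the cylindrical equal-area projection with its standard parallel at the equator (φ₀ = 0). For cylindrical equal-area with standard parallel φ₀, h = cos φ / cos φ₀ and k = cos φ₀ / cos φ, so h·k = 1.
At 45.7°: h = 0.6984, k = 1.432; principal scales a = 1.432, b = 0.6984.
sin(ω/2) = (a − b)/(a + b) = 0.7334/2.130 = 0.3443, so ω = 2 arcsin(0.3443) ≈ 40.3°.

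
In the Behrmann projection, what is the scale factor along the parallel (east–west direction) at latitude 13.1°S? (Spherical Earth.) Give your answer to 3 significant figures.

0.889

Behrmann is a cylindrical equal-area projection with standard parallels at ±30°. For cylindrical equal-area with standard parallel φ₀, h = cos φ / cos φ₀ and k = cos φ₀ / cos φ, so h·k = 1.
k = cos 30° / cos 13.1° = 0.8660/0.9740 = 0.8892.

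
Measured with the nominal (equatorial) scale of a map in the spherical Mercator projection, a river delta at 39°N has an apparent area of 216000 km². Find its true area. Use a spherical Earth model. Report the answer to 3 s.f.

130000 km²

Mercator is conformal, so the point scale is isotropic: h = k = sec φ = 1/cos φ.
Areal scale = k² = sec²φ = 1/cos²(39°) = 1/0.7771² = 1.656.
True area = apparent / (areal scale) = 216000 / 1.656 ≈ 130000 km².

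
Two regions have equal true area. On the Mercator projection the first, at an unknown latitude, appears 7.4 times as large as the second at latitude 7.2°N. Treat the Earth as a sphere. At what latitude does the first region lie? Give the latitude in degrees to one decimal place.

On Mercator, (apparent₁)/(apparent₂) = sec²φ₁ / sec²φ₂ when true areas are equal.
cos²φ₂ / cos²φ₁ = 7.4  ⇒  cos φ₁ = cos 7.2° / √7.4 = 0.9921/2.720 = 0.3647.
φ₁ = arccos(0.3647) ≈ 68.6°.

68.6°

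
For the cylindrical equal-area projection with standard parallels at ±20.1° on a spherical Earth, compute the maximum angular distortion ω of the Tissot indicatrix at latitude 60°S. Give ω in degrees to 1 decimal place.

A cylindrical equal-area projection with standard parallel φ₀ has meridian scale h = cos φ / cos φ₀ and parallel scale k = cos φ₀ / cos φ (so areas are preserved, h·k = 1).
At 60°: h = 0.5324, k = 1.878; principal scales a = 1.878, b = 0.5324.
sin(ω/2) = (a − b)/(a + b) = 1.346/2.411 = 0.5583, so ω = 2 arcsin(0.5583) ≈ 67.9°.

67.9°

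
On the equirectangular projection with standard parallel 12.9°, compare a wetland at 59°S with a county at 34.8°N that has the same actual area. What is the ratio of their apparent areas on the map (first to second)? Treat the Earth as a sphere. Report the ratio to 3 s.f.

1.59

With standard parallel φ₀ = 12.9°, the equirectangular projection gives x = Rλ cos φ₀, y = Rφ, so h = 1 and k = cos 12.9° / cos φ.
Areal scale at 59°: h·k = 1.000 × 1.893 = 1.893.
Areal scale at 34.8°: h·k = 1.000 × 1.187 = 1.187.
Ratio = 1.893/1.187 ≈ 1.59.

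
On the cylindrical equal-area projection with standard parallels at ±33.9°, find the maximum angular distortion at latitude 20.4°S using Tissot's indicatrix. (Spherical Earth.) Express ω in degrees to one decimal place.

13.9°

Cylindrical equal-area (φ₀ = 33.9°): h = cos φ / cos 33.9° along meridians, k = cos 33.9° / cos φ along parallels; h·k = 1.
At 20.4°: h = 1.129, k = 0.8856; principal scales a = 1.129, b = 0.8856.
sin(ω/2) = (a − b)/(a + b) = 0.2437/2.015 = 0.1209, so ω = 2 arcsin(0.1209) ≈ 13.9°.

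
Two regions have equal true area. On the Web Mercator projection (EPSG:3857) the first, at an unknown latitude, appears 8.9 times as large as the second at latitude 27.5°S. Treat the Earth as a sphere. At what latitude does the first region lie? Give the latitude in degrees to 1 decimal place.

Mercator areal scale is sec²φ, so apparent-area ratio = sec²φ₁ / sec²φ₂ = cos²φ₂ / cos²φ₁.
cos²φ₂ / cos²φ₁ = 8.9  ⇒  cos φ₁ = cos 27.5° / √8.9 = 0.8870/2.983 = 0.2973.
φ₁ = arccos(0.2973) ≈ 72.7°.

72.7°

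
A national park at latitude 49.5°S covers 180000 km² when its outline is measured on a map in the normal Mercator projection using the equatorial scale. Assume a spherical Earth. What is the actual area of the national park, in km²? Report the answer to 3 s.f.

75900 km²

The Mercator projection is conformal; its linear scale factor is the same in every direction and equals sec φ = 1/cos φ.
Areal scale = k² = sec²φ = 1/cos²(49.5°) = 1/0.6494² = 2.371.
True area = apparent / (areal scale) = 180000 / 2.371 ≈ 75900 km².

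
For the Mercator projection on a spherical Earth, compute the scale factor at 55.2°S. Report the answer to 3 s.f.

1.75

For Mercator, h = k = sec φ (a conformal cylindrical projection has a single point scale, 1/cos φ).
k = 1/cos 55.2° = 1/0.5707 = 1.752.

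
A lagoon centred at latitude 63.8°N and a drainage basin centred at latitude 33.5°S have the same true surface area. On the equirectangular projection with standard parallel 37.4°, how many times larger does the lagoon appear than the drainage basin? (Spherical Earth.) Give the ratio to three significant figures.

1.89

In the equirectangular projection with standard parallel φ₀ = 37.4° (x = Rλ cos φ₀, y = Rφ), meridians are true-scale (h = 1) and the parallel scale is k = cos φ₀ / cos φ.
Areal scale at 63.8°: h·k = 1.000 × 1.799 = 1.799.
Areal scale at 33.5°: h·k = 1.000 × 0.9527 = 0.9527.
Ratio = 1.799/0.9527 ≈ 1.89.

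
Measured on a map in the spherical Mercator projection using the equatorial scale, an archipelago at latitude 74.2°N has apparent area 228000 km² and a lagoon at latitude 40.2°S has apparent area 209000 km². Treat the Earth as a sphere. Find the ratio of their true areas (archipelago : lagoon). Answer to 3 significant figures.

0.139

On Mercator the areal scale is sec²φ, so true area = apparent × cos²φ.
True area of archipelago: 228000 × cos²(74.2°) = 228000 × 0.07414 = 16900 km².
True area of lagoon: 209000 × cos²(40.2°) = 209000 × 0.5834 = 121900 km².
Ratio = 16900 / 121900 ≈ 0.139.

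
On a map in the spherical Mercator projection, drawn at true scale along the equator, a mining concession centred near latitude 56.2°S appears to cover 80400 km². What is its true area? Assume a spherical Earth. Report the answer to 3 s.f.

24900 km²

The Mercator projection is conformal; its linear scale factor is the same in every direction and equals sec φ = 1/cos φ.
Areal scale = k² = sec²φ = 1/cos²(56.2°) = 1/0.5563² = 3.231.
True area = apparent / (areal scale) = 80400 / 3.231 ≈ 24900 km².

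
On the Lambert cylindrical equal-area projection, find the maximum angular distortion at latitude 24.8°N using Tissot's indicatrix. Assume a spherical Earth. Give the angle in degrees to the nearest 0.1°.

The Lambert cylindrical equal-area projection is the cylindrical equal-area projection with its standard parallel at the equator (φ₀ = 0). Cylindrical equal-area (φ₀ = 0°): h = cos φ / cos 0° along meridians, k = cos 0° / cos φ along parallels; h·k = 1.
At 24.8°: h = 0.9078, k = 1.102; principal scales a = 1.102, b = 0.9078.
sin(ω/2) = (a − b)/(a + b) = 0.1938/2.009 = 0.09646, so ω = 2 arcsin(0.09646) ≈ 11.1°.

11.1°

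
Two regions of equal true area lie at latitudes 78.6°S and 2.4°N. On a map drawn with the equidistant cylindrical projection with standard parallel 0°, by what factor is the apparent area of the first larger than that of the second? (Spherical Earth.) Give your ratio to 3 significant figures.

In the plate carrée (x = Rλ, y = Rφ), meridians are true-scale (h = 1) and parallels are stretched by k = sec φ.
Areal scale at 78.6°: h·k = 1.000 × 5.059 = 5.059.
Areal scale at 2.4°: h·k = 1.000 × 1.001 = 1.001.
Ratio = 5.059/1.001 ≈ 5.05.

5.05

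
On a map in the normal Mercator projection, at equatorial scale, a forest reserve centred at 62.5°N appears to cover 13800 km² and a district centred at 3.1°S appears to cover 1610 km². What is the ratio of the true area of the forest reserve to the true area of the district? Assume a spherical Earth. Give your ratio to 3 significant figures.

1.83

On Mercator the areal scale is sec²φ, so true area = apparent × cos²φ.
True area of forest reserve: 13800 × cos²(62.5°) = 13800 × 0.2132 = 2942 km².
True area of district: 1610 × cos²(3.1°) = 1610 × 0.9971 = 1605 km².
Ratio = 2942 / 1605 ≈ 1.83.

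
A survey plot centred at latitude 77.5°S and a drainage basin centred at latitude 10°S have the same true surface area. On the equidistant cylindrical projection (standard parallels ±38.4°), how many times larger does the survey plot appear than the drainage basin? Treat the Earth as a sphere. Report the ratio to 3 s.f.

With standard parallel φ₀ = 38.4°, the equirectangular projection gives x = Rλ cos φ₀, y = Rφ, so h = 1 and k = cos 38.4° / cos φ.
Areal scale at 77.5°: h·k = 1.000 × 3.621 = 3.621.
Areal scale at 10°: h·k = 1.000 × 0.7958 = 0.7958.
Ratio = 3.621/0.7958 ≈ 4.55.

4.55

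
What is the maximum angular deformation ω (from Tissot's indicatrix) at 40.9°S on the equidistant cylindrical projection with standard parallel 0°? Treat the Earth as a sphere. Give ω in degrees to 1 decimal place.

In the plate carrée (x = Rλ, y = Rφ), meridians are true-scale (h = 1) and parallels are stretched by k = sec φ.
At 40.9°: h = 1.000, k = 1.323; principal scales a = 1.323, b = 1.000.
sin(ω/2) = (a − b)/(a + b) = 0.3230/2.323 = 0.1390, so ω = 2 arcsin(0.1390) ≈ 16.0°.

16.0°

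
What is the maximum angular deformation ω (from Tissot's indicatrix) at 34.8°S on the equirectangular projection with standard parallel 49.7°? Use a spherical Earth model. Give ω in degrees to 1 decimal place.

The equidistant cylindrical projection with φ₀ = 49.7° has h = 1 (meridians true) and k = cos φ₀ / cos φ along parallels.
At 34.8°: h = 1.000, k = 0.7877; principal scales a = 1.000, b = 0.7877.
sin(ω/2) = (a − b)/(a + b) = 0.2123/1.788 = 0.1188, so ω = 2 arcsin(0.1188) ≈ 13.6°.

13.6°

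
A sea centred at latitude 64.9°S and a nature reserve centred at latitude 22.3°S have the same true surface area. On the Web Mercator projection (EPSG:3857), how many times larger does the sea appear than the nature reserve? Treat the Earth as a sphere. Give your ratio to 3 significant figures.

4.76

On Mercator, area is exaggerated by sec²φ = 1/cos²φ.
At 64.9°: sec²(64.9°) = 1/0.4242² = 5.557.
At 22.3°: sec²(22.3°) = 1/0.9252² = 1.168.
Ratio = 5.557/1.168 = cos²(22.3°)/cos²(64.9°) ≈ 4.76.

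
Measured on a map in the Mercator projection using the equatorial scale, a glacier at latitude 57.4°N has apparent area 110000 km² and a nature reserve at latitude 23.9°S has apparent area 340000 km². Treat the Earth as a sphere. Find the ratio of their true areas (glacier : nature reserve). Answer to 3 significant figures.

Mercator's areal exaggeration is sec²φ; hence true area = (apparent area) · cos²φ.
True area of glacier: 110000 × cos²(57.4°) = 110000 × 0.2903 = 31930 km².
True area of nature reserve: 340000 × cos²(23.9°) = 340000 × 0.8359 = 284200 km².
Ratio = 31930 / 284200 ≈ 0.112.

0.112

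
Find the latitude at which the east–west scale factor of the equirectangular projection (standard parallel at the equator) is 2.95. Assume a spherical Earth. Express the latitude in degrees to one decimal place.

Plate carrée: h = 1, k = sec φ along parallels.
sec φ = 2.95  ⇒  cos φ = 0.3390  ⇒  φ ≈ 70.2°.

70.2°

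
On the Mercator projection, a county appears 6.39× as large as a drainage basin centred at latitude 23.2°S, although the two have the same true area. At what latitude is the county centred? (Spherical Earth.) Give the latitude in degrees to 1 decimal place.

On Mercator, (apparent₁)/(apparent₂) = sec²φ₁ / sec²φ₂ when true areas are equal.
cos²φ₂ / cos²φ₁ = 6.39  ⇒  cos φ₁ = cos 23.2° / √6.39 = 0.9191/2.528 = 0.3636.
φ₁ = arccos(0.3636) ≈ 68.7°.

68.7°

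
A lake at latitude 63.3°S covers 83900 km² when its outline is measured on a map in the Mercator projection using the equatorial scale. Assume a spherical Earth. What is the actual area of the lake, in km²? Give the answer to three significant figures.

The Mercator projection is conformal; its linear scale factor is the same in every direction and equals sec φ = 1/cos φ.
Areal scale = k² = sec²φ = 1/cos²(63.3°) = 1/0.4493² = 4.953.
True area = apparent / (areal scale) = 83900 / 4.953 ≈ 16900 km².

16900 km²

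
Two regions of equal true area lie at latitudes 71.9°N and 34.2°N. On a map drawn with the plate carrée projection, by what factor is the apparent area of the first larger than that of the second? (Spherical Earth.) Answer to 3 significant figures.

In the plate carrée (x = Rλ, y = Rφ), meridians are true-scale (h = 1) and parallels are stretched by k = sec φ.
Areal scale at 71.9°: h·k = 1.000 × 3.219 = 3.219.
Areal scale at 34.2°: h·k = 1.000 × 1.209 = 1.209.
Ratio = 3.219/1.209 ≈ 2.66.

2.66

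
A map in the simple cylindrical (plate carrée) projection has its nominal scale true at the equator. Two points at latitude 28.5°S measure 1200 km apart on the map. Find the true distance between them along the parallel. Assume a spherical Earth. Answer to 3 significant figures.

1050 km

In the plate carrée (x = Rλ, y = Rφ), meridians are true-scale (h = 1) and parallels are stretched by k = sec φ.
Along the parallel at 28.5°, map distances are exaggerated by k = sec 28.5° = 1.138.
True distance = 1200 / 1.138 = 1200 × cos 28.5° ≈ 1050 km.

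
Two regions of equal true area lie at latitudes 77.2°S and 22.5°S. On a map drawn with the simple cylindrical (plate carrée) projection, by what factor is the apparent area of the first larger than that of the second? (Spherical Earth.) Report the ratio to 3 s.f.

In the plate carrée (x = Rλ, y = Rφ), meridians are true-scale (h = 1) and parallels are stretched by k = sec φ.
Areal scale at 77.2°: h·k = 1.000 × 4.514 = 4.514.
Areal scale at 22.5°: h·k = 1.000 × 1.082 = 1.082.
Ratio = 4.514/1.082 ≈ 4.17.

4.17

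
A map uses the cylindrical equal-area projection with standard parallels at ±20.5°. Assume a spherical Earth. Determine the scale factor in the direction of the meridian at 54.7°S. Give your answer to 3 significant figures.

For cylindrical equal-area with standard parallel φ₀, h = cos φ / cos φ₀ and k = cos φ₀ / cos φ, so h·k = 1.
h = cos 54.7° / cos 20.5° = 0.5779/0.9367 = 0.6169.

0.617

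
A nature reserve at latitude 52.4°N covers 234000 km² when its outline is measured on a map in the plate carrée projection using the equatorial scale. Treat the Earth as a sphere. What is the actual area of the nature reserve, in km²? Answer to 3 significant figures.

Plate carrée maps x = Rλ, y = Rφ. The meridian scale is h = 1 and the parallel scale is k = 1/cos φ = sec φ.
Areal scale = h·k = 1 × sec φ; at 52.4°, h = 1.000, k = 1.639, so h·k = 1.639.
True area = apparent / (areal scale) = 234000 / 1.639 ≈ 143000 km².

143000 km²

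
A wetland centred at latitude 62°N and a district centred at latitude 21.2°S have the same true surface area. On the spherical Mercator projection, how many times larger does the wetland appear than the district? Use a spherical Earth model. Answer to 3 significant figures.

Mercator is conformal with k = sec φ, so areal scale = k² = sec²φ.
At 62°: sec²(62°) = 1/0.4695² = 4.537.
At 21.2°: sec²(21.2°) = 1/0.9323² = 1.150.
Ratio = 4.537/1.150 = cos²(21.2°)/cos²(62°) ≈ 3.94.

3.94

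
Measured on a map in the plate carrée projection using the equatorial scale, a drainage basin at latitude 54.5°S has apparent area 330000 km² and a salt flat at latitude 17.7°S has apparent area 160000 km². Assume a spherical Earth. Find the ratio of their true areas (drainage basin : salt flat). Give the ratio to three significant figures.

Plate carrée has h = 1 and k = sec φ, giving areal scale sec φ; true area = (apparent area) · cos φ.
True area of drainage basin: 330000 × cos(54.5°) = 330000 × 0.5807 = 191600 km².
True area of salt flat: 160000 × cos(17.7°) = 160000 × 0.9527 = 152400 km².
Ratio = 191600 / 152400 ≈ 1.26.

1.26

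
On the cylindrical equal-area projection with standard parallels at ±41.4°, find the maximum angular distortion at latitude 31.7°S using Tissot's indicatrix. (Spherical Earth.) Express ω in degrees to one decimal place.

For cylindrical equal-area with standard parallel φ₀, h = cos φ / cos φ₀ and k = cos φ₀ / cos φ, so h·k = 1.
At 31.7°: h = 1.134, k = 0.8816; principal scales a = 1.134, b = 0.8816.
sin(ω/2) = (a − b)/(a + b) = 0.2526/2.016 = 0.1253, so ω = 2 arcsin(0.1253) ≈ 14.4°.

14.4°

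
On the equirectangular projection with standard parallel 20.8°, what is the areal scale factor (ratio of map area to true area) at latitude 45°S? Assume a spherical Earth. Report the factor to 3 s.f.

With standard parallel φ₀ = 20.8°, the equirectangular projection gives x = Rλ cos φ₀, y = Rφ, so h = 1 and k = cos 20.8° / cos φ.
Areal scale = h·k = 1 × cos φ₀ / cos φ; at 45°, h = 1.000, k = 1.322, so h·k = 1.322.

1.32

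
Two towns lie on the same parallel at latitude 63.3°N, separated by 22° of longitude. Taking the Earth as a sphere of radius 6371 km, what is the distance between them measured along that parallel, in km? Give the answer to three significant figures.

1100 km

Arc length along a parallel = R cos φ · Δλ (with Δλ in radians).
= 6371 × cos 63.3° × (22° × π/180) = 6371 × 0.4493 × 0.3840 ≈ 1100 km.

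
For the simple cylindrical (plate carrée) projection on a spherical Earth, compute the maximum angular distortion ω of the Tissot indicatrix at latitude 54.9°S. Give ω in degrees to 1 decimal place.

31.3°

Plate carrée maps x = Rλ, y = Rφ. The meridian scale is h = 1 and the parallel scale is k = 1/cos φ = sec φ.
At 54.9°: h = 1.000, k = 1.739; principal scales a = 1.739, b = 1.000.
sin(ω/2) = (a − b)/(a + b) = 0.7391/2.739 = 0.2698, so ω = 2 arcsin(0.2698) ≈ 31.3°.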